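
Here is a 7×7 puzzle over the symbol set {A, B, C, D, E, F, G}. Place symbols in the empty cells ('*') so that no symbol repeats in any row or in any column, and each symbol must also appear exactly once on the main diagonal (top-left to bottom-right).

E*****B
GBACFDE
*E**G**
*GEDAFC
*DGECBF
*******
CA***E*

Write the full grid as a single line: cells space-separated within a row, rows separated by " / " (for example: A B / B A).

E F C A D G B / G B A C F D E / D E F B G C A / B G E D A F C / A D G E C B F / F C B G E A D / C A D F B E G

(r1,c5) = D
(r3,c3) = F
(r4,c1) = B
(r5,c1) = A
(r7,c5) = B
(r7,c7) = G
(r1,c3) = C
(r3,c1) = D
(r3,c7) = A
(r6,c1) = F
(r6,c2) = C
(r6,c5) = E
(r6,c6) = A
(r6,c7) = D
(r7,c3) = D
(r7,c4) = F
(r1,c2) = F
(r1,c6) = G
(r3,c4) = B
(r3,c6) = C
(r6,c3) = B
(r6,c4) = G
(r1,c4) = A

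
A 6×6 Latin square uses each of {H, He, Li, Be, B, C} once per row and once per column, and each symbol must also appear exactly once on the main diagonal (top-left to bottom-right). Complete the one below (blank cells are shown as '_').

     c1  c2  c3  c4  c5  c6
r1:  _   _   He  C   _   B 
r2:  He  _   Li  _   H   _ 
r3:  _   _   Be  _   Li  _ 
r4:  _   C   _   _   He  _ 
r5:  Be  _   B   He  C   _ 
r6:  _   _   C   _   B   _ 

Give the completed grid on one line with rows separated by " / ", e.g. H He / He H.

(r1,c5) = Be
(r2,c2) = B
(r2,c4) = Be
(r2,c6) = C
(r4,c3) = H
(r4,c4) = Li
(r4,c6) = Be
(r6,c4) = H
(r6,c6) = He
(r1,c1) = H
(r1,c2) = Li
(r3,c4) = B
(r3,c6) = H
(r4,c1) = B
(r5,c2) = H
(r5,c6) = Li
(r6,c1) = Li
(r6,c2) = Be
(r3,c1) = C
(r3,c2) = He

H Li He C Be B / He B Li Be H C / C He Be B Li H / B C H Li He Be / Be H B He C Li / Li Be C H B He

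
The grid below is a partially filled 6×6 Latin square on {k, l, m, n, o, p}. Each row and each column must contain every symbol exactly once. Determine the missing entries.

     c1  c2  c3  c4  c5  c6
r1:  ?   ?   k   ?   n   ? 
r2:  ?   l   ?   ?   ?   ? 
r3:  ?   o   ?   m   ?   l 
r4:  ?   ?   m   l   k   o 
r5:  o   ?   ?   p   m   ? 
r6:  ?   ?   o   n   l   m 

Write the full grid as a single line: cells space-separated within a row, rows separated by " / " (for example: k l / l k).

l m k o n p / m l p k o n / k o n m p l / n p m l k o / o n l p m k / p k o n l m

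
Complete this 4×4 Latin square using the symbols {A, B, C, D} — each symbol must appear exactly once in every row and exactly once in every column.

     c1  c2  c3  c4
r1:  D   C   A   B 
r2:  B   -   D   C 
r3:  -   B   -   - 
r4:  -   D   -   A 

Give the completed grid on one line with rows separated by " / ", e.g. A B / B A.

D C A B / B A D C / A B C D / C D B A

row 2 has {B,C,D}; column 2 has {B,C,D} — only A is left for (r2,c2).
row 3 has {B}; column 3 has {A,D} — only C is left for (r3,c3).
row 3 has {B,C}; column 4 has {A,B,C} — only D is left for (r3,c4).
row 4 has {A,D}; column 1 has {B,D} — only C is left for (r4,c1).
row 4 has {A,C,D}; column 3 has {A,C,D} — only B is left for (r4,c3).
row 3 has {B,C,D}; column 1 has {B,C,D} — only A is left for (r3,c1).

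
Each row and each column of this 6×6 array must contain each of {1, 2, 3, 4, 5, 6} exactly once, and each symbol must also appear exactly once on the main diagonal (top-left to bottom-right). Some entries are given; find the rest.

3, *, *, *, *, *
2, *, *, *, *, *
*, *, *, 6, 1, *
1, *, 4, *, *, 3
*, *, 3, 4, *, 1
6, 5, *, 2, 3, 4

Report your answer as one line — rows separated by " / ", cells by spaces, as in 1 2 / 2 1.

3 4 6 1 5 2 / 2 1 5 3 4 6 / 4 3 2 6 1 5 / 1 6 4 5 2 3 / 5 2 3 4 6 1 / 6 5 1 2 3 4

(r4,c4): row 4 has {1,3,4}; column 4 has {2,4,6}; the diagonal has {3,4}, so it must be 5.
(r5,c1): row 5 has {1,3,4}; column 1 has {1,2,3,6}, so it must be 5.
(r6,c3): row 6 has {2,3,4,5,6}; column 3 has {3,4}, so it must be 1.
(r1,c4): row 1 has {3}; column 4 has {2,4,5,6}, so it must be 1.
(r2,c4): row 2 has {2}; column 4 has {1,2,4,5,6}, so it must be 3.
(r3,c1): row 3 has {1,6}; column 1 has {1,2,3,5,6}, so it must be 4.
(r3,c3): row 3 has {1,4,6}; column 3 has {1,3,4}; the diagonal has {3,4,5}, so it must be 2.
(r3,c6): row 3 has {1,2,4,6}; column 6 has {1,3,4}, so it must be 5.
(r5,c5): row 5 has {1,3,4,5}; column 5 has {1,3}; the diagonal has {2,3,4,5}, so it must be 6.
(r2,c2): row 2 has {2,3}; column 2 has {5}; the diagonal has {2,3,4,5,6}, so it must be 1.
(r2,c6): row 2 has {1,2,3}; column 6 has {1,3,4,5}, so it must be 6.
(r3,c2): row 3 has {1,2,4,5,6}; column 2 has {1,5}, so it must be 3.
(r4,c5): row 4 has {1,3,4,5}; column 5 has {1,3,6}, so it must be 2.
(r5,c2): row 5 has {1,3,4,5,6}; column 2 has {1,3,5}, so it must be 2.
(r1,c6): row 1 has {1,3}; column 6 has {1,3,4,5,6}, so it must be 2.
(r2,c3): row 2 has {1,2,3,6}; column 3 has {1,2,3,4}, so it must be 5.
(r2,c5): row 2 has {1,2,3,5,6}; column 5 has {1,2,3,6}, so it must be 4.
(r4,c2): row 4 has {1,2,3,4,5}; column 2 has {1,2,3,5}, so it must be 6.
(r1,c2): row 1 has {1,2,3}; column 2 has {1,2,3,5,6}, so it must be 4.
(r1,c3): row 1 has {1,2,3,4}; column 3 has {1,2,3,4,5}, so it must be 6.
(r1,c5): row 1 has {1,2,3,4,6}; column 5 has {1,2,3,4,6}, so it must be 5.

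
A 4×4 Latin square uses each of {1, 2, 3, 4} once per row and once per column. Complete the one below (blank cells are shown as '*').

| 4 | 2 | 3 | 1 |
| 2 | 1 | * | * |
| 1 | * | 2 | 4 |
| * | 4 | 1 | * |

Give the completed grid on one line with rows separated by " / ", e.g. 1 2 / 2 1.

4 2 3 1 / 2 1 4 3 / 1 3 2 4 / 3 4 1 2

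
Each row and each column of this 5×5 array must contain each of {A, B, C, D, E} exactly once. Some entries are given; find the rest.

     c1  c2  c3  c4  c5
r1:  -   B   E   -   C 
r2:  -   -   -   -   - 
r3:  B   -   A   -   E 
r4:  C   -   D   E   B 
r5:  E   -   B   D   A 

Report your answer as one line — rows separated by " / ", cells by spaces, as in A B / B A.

D B E A C / A E C B D / B D A C E / C A D E B / E C B D A

Cell (r1,c4): row 1 has {B,C,E}; column 4 has {D,E} → A.
Cell (r2,c3): row 2 is empty so far; column 3 has {A,B,D,E} → C.
Cell (r2,c4): row 2 has {C}; column 4 has {A,D,E} → B.
Cell (r2,c5): row 2 has {B,C}; column 5 has {A,B,C,E} → D.
Cell (r3,c4): row 3 has {A,B,E}; column 4 has {A,B,D,E} → C.
Cell (r4,c2): row 4 has {B,C,D,E}; column 2 has {B} → A.
Cell (r5,c2): row 5 has {A,B,D,E}; column 2 has {A,B} → C.
Cell (r1,c1): row 1 has {A,B,C,E}; column 1 has {B,C,E} → D.
Cell (r2,c1): row 2 has {B,C,D}; column 1 has {B,C,D,E} → A.
Cell (r2,c2): row 2 has {A,B,C,D}; column 2 has {A,B,C} → E.
Cell (r3,c2): row 3 has {A,B,C,E}; column 2 has {A,B,C,E} → D.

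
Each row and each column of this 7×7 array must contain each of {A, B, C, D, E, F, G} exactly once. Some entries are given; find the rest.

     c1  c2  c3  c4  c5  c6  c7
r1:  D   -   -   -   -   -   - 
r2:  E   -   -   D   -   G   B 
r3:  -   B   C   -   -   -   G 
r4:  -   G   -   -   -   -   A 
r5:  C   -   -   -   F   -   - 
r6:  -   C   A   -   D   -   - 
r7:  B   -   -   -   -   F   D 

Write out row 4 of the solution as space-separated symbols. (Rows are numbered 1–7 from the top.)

F G D E B C A

(r2,c3) = F
(r4,c1) = F
(r5,c7) = E
(r6,c1) = G
(r6,c7) = F
(r1,c7) = C
(r2,c2) = A
(r2,c5) = C
(r3,c1) = A
(r3,c5) = E
(r3,c6) = D
(r4,c5) = B
(r5,c2) = D
(r7,c2) = E
(r7,c3) = G
(r7,c5) = A
(r1,c2) = F
(r1,c5) = G
(r3,c4) = F
(r5,c3) = B
(r5,c6) = A
(r7,c4) = C
(r1,c3) = E
(r1,c6) = B
(r4,c3) = D
(r4,c4) = E
(r4,c6) = C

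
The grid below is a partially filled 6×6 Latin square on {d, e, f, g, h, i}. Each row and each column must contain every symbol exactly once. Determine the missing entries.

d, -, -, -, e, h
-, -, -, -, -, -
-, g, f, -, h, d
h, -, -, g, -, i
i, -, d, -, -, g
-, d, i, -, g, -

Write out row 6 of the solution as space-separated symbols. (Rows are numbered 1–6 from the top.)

f d i h g e

(r1,c3) = g
(r3,c1) = e
(r3,c4) = i
(r4,c3) = e
(r5,c5) = f
(r6,c1) = f
(r6,c6) = e
(r1,c4) = f
(r2,c1) = g
(r2,c3) = h
(r2,c6) = f
(r4,c2) = f
(r4,c5) = d
(r6,c4) = h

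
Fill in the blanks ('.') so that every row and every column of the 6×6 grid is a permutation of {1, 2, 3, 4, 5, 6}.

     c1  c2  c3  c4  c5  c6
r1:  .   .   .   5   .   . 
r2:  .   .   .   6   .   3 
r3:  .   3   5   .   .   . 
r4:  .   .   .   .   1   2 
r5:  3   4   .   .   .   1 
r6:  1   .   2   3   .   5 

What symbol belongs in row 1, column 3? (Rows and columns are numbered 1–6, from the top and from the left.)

(r4,c4): row 4 has {1,2}; column 4 has {3,5,6}, so it must be 4.
(r5,c3): row 5 has {1,3,4}; column 3 has {2,5}, so it must be 6.
(r5,c4): row 5 has {1,3,4,6}; column 4 has {3,4,5,6}, so it must be 2.
(r5,c5): row 5 has {1,2,3,4,6}; column 5 has {1}, so it must be 5.
(r6,c2): row 6 has {1,2,3,5}; column 2 has {3,4}, so it must be 6.
(r6,c5): row 6 has {1,2,3,5,6}; column 5 has {1,5}, so it must be 4.
(r2,c5): row 2 has {3,6}; column 5 has {1,4,5}, so it must be 2.
(r3,c4): row 3 has {3,5}; column 4 has {2,3,4,5,6}, so it must be 1.
(r3,c5): row 3 has {1,3,5}; column 5 has {1,2,4,5}, so it must be 6.
(r3,c6): row 3 has {1,3,5,6}; column 6 has {1,2,3,5}, so it must be 4.
(r4,c2): row 4 has {1,2,4}; column 2 has {3,4,6}, so it must be 5.
(r4,c3): row 4 has {1,2,4,5}; column 3 has {2,5,6}, so it must be 3.
(r1,c5): row 1 has {5}; column 5 has {1,2,4,5,6}, so it must be 3.
(r1,c6): row 1 has {3,5}; column 6 has {1,2,3,4,5}, so it must be 6.
(r2,c2): row 2 has {2,3,6}; column 2 has {3,4,5,6}, so it must be 1.
(r2,c3): row 2 has {1,2,3,6}; column 3 has {2,3,5,6}, so it must be 4.
(r3,c1): row 3 has {1,3,4,5,6}; column 1 has {1,3}, so it must be 2.
(r4,c1): row 4 has {1,2,3,4,5}; column 1 has {1,2,3}, so it must be 6.
(r1,c1): row 1 has {3,5,6}; column 1 has {1,2,3,6}, so it must be 4.
(r1,c2): row 1 has {3,4,5,6}; column 2 has {1,3,4,5,6}, so it must be 2.
(r1,c3): row 1 has {2,3,4,5,6}; column 3 has {2,3,4,5,6}, so it must be 1.

1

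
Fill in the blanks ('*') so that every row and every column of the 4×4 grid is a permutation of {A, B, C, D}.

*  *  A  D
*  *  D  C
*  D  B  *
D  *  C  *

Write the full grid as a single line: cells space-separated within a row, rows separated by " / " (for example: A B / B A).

(r3,c4) = A
(r4,c4) = B
(r3,c1) = C
(r4,c2) = A
(r1,c1) = B
(r1,c2) = C
(r2,c1) = A
(r2,c2) = B

B C A D / A B D C / C D B A / D A C B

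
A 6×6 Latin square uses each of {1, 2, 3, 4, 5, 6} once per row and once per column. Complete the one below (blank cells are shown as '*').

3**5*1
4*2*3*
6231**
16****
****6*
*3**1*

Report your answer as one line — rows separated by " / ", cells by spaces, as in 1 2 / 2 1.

(r1,c2) = 4
(r1,c3) = 6
(r1,c5) = 2
(r2,c4) = 6
(r2,c6) = 5
(r3,c6) = 4
(r2,c2) = 1
(r3,c5) = 5
(r4,c5) = 4
(r5,c2) = 5
(r4,c3) = 5
(r5,c1) = 2
(r5,c6) = 3
(r6,c1) = 5
(r6,c3) = 4
(r6,c4) = 2
(r6,c6) = 6
(r4,c4) = 3
(r4,c6) = 2
(r5,c3) = 1
(r5,c4) = 4

3 4 6 5 2 1 / 4 1 2 6 3 5 / 6 2 3 1 5 4 / 1 6 5 3 4 2 / 2 5 1 4 6 3 / 5 3 4 2 1 6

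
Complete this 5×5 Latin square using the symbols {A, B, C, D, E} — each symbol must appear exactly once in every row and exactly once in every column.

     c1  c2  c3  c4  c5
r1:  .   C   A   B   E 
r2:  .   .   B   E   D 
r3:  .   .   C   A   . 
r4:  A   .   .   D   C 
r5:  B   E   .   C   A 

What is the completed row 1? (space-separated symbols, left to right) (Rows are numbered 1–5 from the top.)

D C A B E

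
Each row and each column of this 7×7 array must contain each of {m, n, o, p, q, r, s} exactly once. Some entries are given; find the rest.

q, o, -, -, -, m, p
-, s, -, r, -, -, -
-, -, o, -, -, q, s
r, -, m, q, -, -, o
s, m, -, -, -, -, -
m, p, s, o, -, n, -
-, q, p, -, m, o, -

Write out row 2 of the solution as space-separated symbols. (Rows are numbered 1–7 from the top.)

o s n r q p m

Cell (r2,c6): row 2 has {r,s}; column 6 has {m,n,o,q} → p.
Cell (r4,c2): row 4 has {m,o,q,r}; column 2 has {m,o,p,q,s} → n.
Cell (r4,c6): row 4 has {m,n,o,q,r}; column 6 has {m,n,o,p,q} → s.
Cell (r5,c6): row 5 has {m,s}; column 6 has {m,n,o,p,q,s} → r.
Cell (r7,c1): row 7 has {m,o,p,q}; column 1 has {m,q,r,s} → n.
Cell (r7,c4): row 7 has {m,n,o,p,q}; column 4 has {o,q,r} → s.
Cell (r7,c7): row 7 has {m,n,o,p,q,s}; column 7 has {o,p,s} → r.
Cell (r1,c4): row 1 has {m,o,p,q}; column 4 has {o,q,r,s} → n.
Cell (r2,c1): row 2 has {p,r,s}; column 1 has {m,n,q,r,s} → o.
Cell (r3,c1): row 3 has {o,q,s}; column 1 has {m,n,o,q,r,s} → p.
Cell (r3,c2): row 3 has {o,p,q,s}; column 2 has {m,n,o,p,q,s} → r.
Cell (r3,c4): row 3 has {o,p,q,r,s}; column 4 has {n,o,q,r,s} → m.
Cell (r3,c5): row 3 has {m,o,p,q,r,s}; column 5 has {m} → n.
Cell (r4,c5): row 4 has {m,n,o,q,r,s}; column 5 has {m,n} → p.
Cell (r5,c4): row 5 has {m,r,s}; column 4 has {m,n,o,q,r,s} → p.
Cell (r6,c7): row 6 has {m,n,o,p,s}; column 7 has {o,p,r,s} → q.
Cell (r1,c3): row 1 has {m,n,o,p,q}; column 3 has {m,o,p,s} → r.
Cell (r1,c5): row 1 has {m,n,o,p,q,r}; column 5 has {m,n,p} → s.
Cell (r2,c5): row 2 has {o,p,r,s}; column 5 has {m,n,p,s} → q.
Cell (r5,c5): row 5 has {m,p,r,s}; column 5 has {m,n,p,q,s} → o.
Cell (r5,c7): row 5 has {m,o,p,r,s}; column 7 has {o,p,q,r,s} → n.
Cell (r6,c5): row 6 has {m,n,o,p,q,s}; column 5 has {m,n,o,p,q,s} → r.
Cell (r2,c3): row 2 has {o,p,q,r,s}; column 3 has {m,o,p,r,s} → n.
Cell (r2,c7): row 2 has {n,o,p,q,r,s}; column 7 has {n,o,p,q,r,s} → m.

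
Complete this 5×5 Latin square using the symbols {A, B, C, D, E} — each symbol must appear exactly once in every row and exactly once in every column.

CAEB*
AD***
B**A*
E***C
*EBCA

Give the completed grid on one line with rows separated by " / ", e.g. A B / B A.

C A E B D / A D C E B / B C D A E / E B A D C / D E B C A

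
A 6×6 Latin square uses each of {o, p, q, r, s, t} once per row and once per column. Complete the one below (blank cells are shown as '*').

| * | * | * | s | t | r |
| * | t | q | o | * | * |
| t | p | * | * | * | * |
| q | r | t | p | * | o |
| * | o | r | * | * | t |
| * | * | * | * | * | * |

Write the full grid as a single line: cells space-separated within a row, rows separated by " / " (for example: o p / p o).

o q p s t r / p t q o r s / t p s r o q / q r t p s o / s o r q p t / r s o t q p

(r1,c2): row 1 has {r,s,t}; column 2 has {o,p,r,t}, so it must be q.
(r4,c5): row 4 has {o,p,q,r,t}; column 5 has {t}, so it must be s.
(r5,c4): row 5 has {o,r,t}; column 4 has {o,p,s}, so it must be q.
(r5,c5): row 5 has {o,q,r,t}; column 5 has {s,t}, so it must be p.
(r6,c2): row 6 is empty so far; column 2 has {o,p,q,r,t}, so it must be s.
(r2,c5): row 2 has {o,q,t}; column 5 has {p,s,t}, so it must be r.
(r3,c4): row 3 has {p,t}; column 4 has {o,p,q,s}, so it must be r.
(r5,c1): row 5 has {o,p,q,r,t}; column 1 has {q,t}, so it must be s.
(r6,c4): row 6 has {s}; column 4 has {o,p,q,r,s}, so it must be t.
(r2,c1): row 2 has {o,q,r,t}; column 1 has {q,s,t}, so it must be p.
(r2,c6): row 2 has {o,p,q,r,t}; column 6 has {o,r,t}, so it must be s.
(r3,c6): row 3 has {p,r,t}; column 6 has {o,r,s,t}, so it must be q.
(r6,c6): row 6 has {s,t}; column 6 has {o,q,r,s,t}, so it must be p.
(r1,c1): row 1 has {q,r,s,t}; column 1 has {p,q,s,t}, so it must be o.
(r1,c3): row 1 has {o,q,r,s,t}; column 3 has {q,r,t}, so it must be p.
(r3,c5): row 3 has {p,q,r,t}; column 5 has {p,r,s,t}, so it must be o.
(r6,c1): row 6 has {p,s,t}; column 1 has {o,p,q,s,t}, so it must be r.
(r6,c3): row 6 has {p,r,s,t}; column 3 has {p,q,r,t}, so it must be o.
(r6,c5): row 6 has {o,p,r,s,t}; column 5 has {o,p,r,s,t}, so it must be q.
(r3,c3): row 3 has {o,p,q,r,t}; column 3 has {o,p,q,r,t}, so it must be s.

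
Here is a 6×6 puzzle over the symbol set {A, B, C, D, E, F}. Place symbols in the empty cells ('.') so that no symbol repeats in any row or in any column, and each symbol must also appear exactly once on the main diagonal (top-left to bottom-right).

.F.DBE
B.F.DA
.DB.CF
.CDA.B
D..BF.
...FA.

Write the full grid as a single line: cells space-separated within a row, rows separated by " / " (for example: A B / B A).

C F A D B E / B E F C D A / A D B E C F / F C D A E B / D A E B F C / E B C F A D

Cell (r1,c1): row 1 has {B,D,E,F}; column 1 has {B,D}; the diagonal has {A,B,F} → C.
Cell (r1,c3): row 1 has {B,C,D,E,F}; column 3 has {B,D,F} → A.
Cell (r2,c2): row 2 has {A,B,D,F}; column 2 has {C,D,F}; the diagonal has {A,B,C,F} → E.
Cell (r2,c4): row 2 has {A,B,D,E,F}; column 4 has {A,B,D,F} → C.
Cell (r3,c4): row 3 has {B,C,D,F}; column 4 has {A,B,C,D,F} → E.
Cell (r4,c5): row 4 has {A,B,C,D}; column 5 has {A,B,C,D,F} → E.
Cell (r5,c2): row 5 has {B,D,F}; column 2 has {C,D,E,F} → A.
Cell (r5,c6): row 5 has {A,B,D,F}; column 6 has {A,B,E,F} → C.
Cell (r6,c1): row 6 has {A,F}; column 1 has {B,C,D} → E.
Cell (r6,c2): row 6 has {A,E,F}; column 2 has {A,C,D,E,F} → B.
Cell (r6,c3): row 6 has {A,B,E,F}; column 3 has {A,B,D,F} → C.
Cell (r6,c6): row 6 has {A,B,C,E,F}; column 6 has {A,B,C,E,F}; the diagonal has {A,B,C,E,F} → D.
Cell (r3,c1): row 3 has {B,C,D,E,F}; column 1 has {B,C,D,E} → A.
Cell (r4,c1): row 4 has {A,B,C,D,E}; column 1 has {A,B,C,D,E} → F.
Cell (r5,c3): row 5 has {A,B,C,D,F}; column 3 has {A,B,C,D,F} → E.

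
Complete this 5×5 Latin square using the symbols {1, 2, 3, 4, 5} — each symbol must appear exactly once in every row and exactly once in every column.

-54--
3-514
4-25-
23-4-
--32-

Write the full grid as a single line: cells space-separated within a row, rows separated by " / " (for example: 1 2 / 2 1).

(r1,c1) = 1
(r1,c4) = 3
(r1,c5) = 2
(r2,c2) = 2
(r3,c2) = 1
(r3,c5) = 3
(r4,c3) = 1
(r4,c5) = 5
(r5,c1) = 5
(r5,c2) = 4
(r5,c5) = 1

1 5 4 3 2 / 3 2 5 1 4 / 4 1 2 5 3 / 2 3 1 4 5 / 5 4 3 2 1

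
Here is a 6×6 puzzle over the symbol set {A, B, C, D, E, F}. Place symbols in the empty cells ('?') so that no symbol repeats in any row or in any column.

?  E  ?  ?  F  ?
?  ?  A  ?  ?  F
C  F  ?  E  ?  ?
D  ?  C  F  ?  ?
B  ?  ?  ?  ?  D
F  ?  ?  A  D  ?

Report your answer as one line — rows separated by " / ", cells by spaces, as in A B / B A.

A E B D F C / E D A B C F / C F D E B A / D B C F A E / B A F C E D / F C E A D B

Cell (r1,c1): row 1 has {E,F}; column 1 has {B,C,D,F} → A.
Cell (r2,c1): row 2 has {A,F}; column 1 has {A,B,C,D,F} → E.
Cell (r5,c4): row 5 has {B,D}; column 4 has {A,E,F} → C.
Cell (r5,c2): row 5 has {B,C,D}; column 2 has {E,F} → A.
Cell (r5,c5): row 5 has {A,B,C,D}; column 5 has {D,F} → E.
Cell (r4,c2): row 4 has {C,D,F}; column 2 has {A,E,F} → B.
Cell (r4,c5): row 4 has {B,C,D,F}; column 5 has {D,E,F} → A.
Cell (r4,c6): row 4 has {A,B,C,D,F}; column 6 has {D,F} → E.
Cell (r5,c3): row 5 has {A,B,C,D,E}; column 3 has {A,C} → F.
Cell (r6,c2): row 6 has {A,D,F}; column 2 has {A,B,E,F} → C.
Cell (r6,c6): row 6 has {A,C,D,F}; column 6 has {D,E,F} → B.
Cell (r1,c6): row 1 has {A,E,F}; column 6 has {B,D,E,F} → C.
Cell (r2,c2): row 2 has {A,E,F}; column 2 has {A,B,C,E,F} → D.
Cell (r2,c4): row 2 has {A,D,E,F}; column 4 has {A,C,E,F} → B.
Cell (r2,c5): row 2 has {A,B,D,E,F}; column 5 has {A,D,E,F} → C.
Cell (r3,c5): row 3 has {C,E,F}; column 5 has {A,C,D,E,F} → B.
Cell (r3,c6): row 3 has {B,C,E,F}; column 6 has {B,C,D,E,F} → A.
Cell (r6,c3): row 6 has {A,B,C,D,F}; column 3 has {A,C,F} → E.
Cell (r1,c4): row 1 has {A,C,E,F}; column 4 has {A,B,C,E,F} → D.
Cell (r3,c3): row 3 has {A,B,C,E,F}; column 3 has {A,C,E,F} → D.
Cell (r1,c3): row 1 has {A,C,D,E,F}; column 3 has {A,C,D,E,F} → B.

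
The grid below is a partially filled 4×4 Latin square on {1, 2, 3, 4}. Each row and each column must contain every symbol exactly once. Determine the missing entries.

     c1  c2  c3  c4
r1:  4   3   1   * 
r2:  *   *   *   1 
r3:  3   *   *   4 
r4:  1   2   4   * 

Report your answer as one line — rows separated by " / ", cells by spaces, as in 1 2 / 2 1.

(r1,c4) = 2
(r2,c1) = 2
(r2,c2) = 4
(r2,c3) = 3
(r3,c2) = 1
(r3,c3) = 2
(r4,c4) = 3

4 3 1 2 / 2 4 3 1 / 3 1 2 4 / 1 2 4 3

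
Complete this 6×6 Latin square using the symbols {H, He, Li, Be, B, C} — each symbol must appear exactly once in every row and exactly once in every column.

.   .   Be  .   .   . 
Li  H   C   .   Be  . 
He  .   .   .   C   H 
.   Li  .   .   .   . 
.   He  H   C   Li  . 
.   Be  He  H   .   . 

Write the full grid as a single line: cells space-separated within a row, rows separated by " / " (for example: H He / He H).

H C Be Li He B / Li H C B Be He / He B Li Be C H / Be Li B He H C / B He H C Li Be / C Be He H B Li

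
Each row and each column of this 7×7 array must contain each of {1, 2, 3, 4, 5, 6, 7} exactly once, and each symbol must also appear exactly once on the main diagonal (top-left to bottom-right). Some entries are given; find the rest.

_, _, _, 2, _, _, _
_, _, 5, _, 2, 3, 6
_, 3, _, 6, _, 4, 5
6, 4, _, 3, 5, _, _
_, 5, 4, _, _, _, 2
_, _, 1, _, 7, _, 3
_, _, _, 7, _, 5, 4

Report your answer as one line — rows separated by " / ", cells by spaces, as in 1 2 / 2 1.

(r3,c5) = 1
(r5,c4) = 1
(r5,c5) = 6
(r5,c6) = 7
(r6,c6) = 2
(r7,c5) = 3
(r1,c5) = 4
(r2,c4) = 4
(r3,c3) = 7
(r4,c3) = 2
(r4,c6) = 1
(r4,c7) = 7
(r5,c1) = 3
(r6,c2) = 6
(r6,c4) = 5
(r7,c3) = 6
(r1,c3) = 3
(r1,c6) = 6
(r1,c7) = 1
(r2,c2) = 1
(r3,c1) = 2
(r6,c1) = 4
(r7,c1) = 1
(r7,c2) = 2
(r1,c1) = 5
(r1,c2) = 7
(r2,c1) = 7

5 7 3 2 4 6 1 / 7 1 5 4 2 3 6 / 2 3 7 6 1 4 5 / 6 4 2 3 5 1 7 / 3 5 4 1 6 7 2 / 4 6 1 5 7 2 3 / 1 2 6 7 3 5 4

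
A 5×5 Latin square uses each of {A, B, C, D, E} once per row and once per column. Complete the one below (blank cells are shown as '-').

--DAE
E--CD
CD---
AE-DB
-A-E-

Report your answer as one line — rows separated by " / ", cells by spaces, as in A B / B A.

B C D A E / E B A C D / C D E B A / A E C D B / D A B E C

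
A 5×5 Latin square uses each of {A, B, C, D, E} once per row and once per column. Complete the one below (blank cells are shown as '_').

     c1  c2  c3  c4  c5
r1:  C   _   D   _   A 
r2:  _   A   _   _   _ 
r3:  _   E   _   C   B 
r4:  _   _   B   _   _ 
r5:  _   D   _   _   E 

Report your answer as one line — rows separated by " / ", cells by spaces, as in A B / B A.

C B D E A / B A E D C / D E A C B / E C B A D / A D C B E

(r1,c2) = B
(r1,c4) = E
(r3,c3) = A
(r4,c2) = C
(r4,c5) = D
(r5,c3) = C
(r2,c3) = E
(r2,c5) = C
(r3,c1) = D
(r4,c4) = A
(r5,c4) = B
(r2,c1) = B
(r2,c4) = D
(r4,c1) = E
(r5,c1) = A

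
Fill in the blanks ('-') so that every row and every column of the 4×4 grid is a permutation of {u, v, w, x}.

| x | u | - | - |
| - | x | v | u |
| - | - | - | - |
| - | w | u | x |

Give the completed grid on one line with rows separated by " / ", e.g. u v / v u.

x u w v / w x v u / u v x w / v w u x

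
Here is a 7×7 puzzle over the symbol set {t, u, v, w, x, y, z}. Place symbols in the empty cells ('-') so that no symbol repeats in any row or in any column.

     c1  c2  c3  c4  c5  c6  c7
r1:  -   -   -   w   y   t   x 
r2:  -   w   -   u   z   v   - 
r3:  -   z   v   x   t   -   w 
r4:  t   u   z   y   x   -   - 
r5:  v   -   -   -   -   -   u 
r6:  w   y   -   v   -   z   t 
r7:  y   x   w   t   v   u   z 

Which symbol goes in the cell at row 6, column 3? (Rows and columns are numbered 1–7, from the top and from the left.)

x

(r1,c2) = v
(r1,c3) = u
(r2,c1) = x
(r2,c7) = y
(r3,c1) = u
(r3,c6) = y
(r4,c6) = w
(r4,c7) = v
(r5,c2) = t
(r5,c4) = z
(r5,c5) = w
(r5,c6) = x
(r6,c3) = x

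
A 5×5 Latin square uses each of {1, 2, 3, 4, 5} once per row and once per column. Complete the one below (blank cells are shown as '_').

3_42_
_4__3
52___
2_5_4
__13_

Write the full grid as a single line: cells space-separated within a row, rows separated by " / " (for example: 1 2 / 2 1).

3 1 4 2 5 / 1 4 2 5 3 / 5 2 3 4 1 / 2 3 5 1 4 / 4 5 1 3 2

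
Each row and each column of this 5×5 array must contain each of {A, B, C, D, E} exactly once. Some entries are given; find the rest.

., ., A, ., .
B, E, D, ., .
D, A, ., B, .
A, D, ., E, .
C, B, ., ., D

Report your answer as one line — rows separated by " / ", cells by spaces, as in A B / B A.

(r1,c1) = E
(r1,c2) = C
(r1,c4) = D
(r1,c5) = B
(r4,c5) = C
(r5,c3) = E
(r5,c4) = A
(r2,c4) = C
(r2,c5) = A
(r3,c3) = C
(r3,c5) = E
(r4,c3) = B

E C A D B / B E D C A / D A C B E / A D B E C / C B E A D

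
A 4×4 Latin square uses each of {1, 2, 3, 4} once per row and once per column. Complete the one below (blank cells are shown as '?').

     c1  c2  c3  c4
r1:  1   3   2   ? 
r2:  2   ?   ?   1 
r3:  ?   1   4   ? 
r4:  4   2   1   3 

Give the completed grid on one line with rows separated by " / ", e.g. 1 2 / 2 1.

1 3 2 4 / 2 4 3 1 / 3 1 4 2 / 4 2 1 3

(r1,c4) = 4
(r2,c2) = 4
(r2,c3) = 3
(r3,c1) = 3
(r3,c4) = 2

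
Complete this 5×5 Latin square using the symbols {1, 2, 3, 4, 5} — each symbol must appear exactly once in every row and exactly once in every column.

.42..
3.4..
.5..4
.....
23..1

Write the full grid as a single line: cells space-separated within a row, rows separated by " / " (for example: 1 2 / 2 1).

row 3 has {4,5}; column 1 has {2,3} — only 1 is left for (r3,c1).
row 3 has {1,4,5}; column 3 has {2,4} — only 3 is left for (r3,c3).
row 3 has {1,3,4,5}; column 4 is empty so far — only 2 is left for (r3,c4).
row 5 has {1,2,3}; column 3 has {2,3,4} — only 5 is left for (r5,c3).
row 5 has {1,2,3,5}; column 4 has {2} — only 4 is left for (r5,c4).
row 1 has {2,4}; column 1 has {1,2,3} — only 5 is left for (r1,c1).
row 1 has {2,4,5}; column 5 has {1,4} — only 3 is left for (r1,c5).
row 4 is empty so far; column 1 has {1,2,3,5} — only 4 is left for (r4,c1).
row 4 has {4}; column 3 has {2,3,4,5} — only 1 is left for (r4,c3).
row 1 has {2,3,4,5}; column 4 has {2,4} — only 1 is left for (r1,c4).
row 2 has {3,4}; column 4 has {1,2,4} — only 5 is left for (r2,c4).
row 2 has {3,4,5}; column 5 has {1,3,4} — only 2 is left for (r2,c5).
row 4 has {1,4}; column 2 has {3,4,5} — only 2 is left for (r4,c2).
row 4 has {1,2,4}; column 4 has {1,2,4,5} — only 3 is left for (r4,c4).
row 4 has {1,2,3,4}; column 5 has {1,2,3,4} — only 5 is left for (r4,c5).
row 2 has {2,3,4,5}; column 2 has {2,3,4,5} — only 1 is left for (r2,c2).

5 4 2 1 3 / 3 1 4 5 2 / 1 5 3 2 4 / 4 2 1 3 5 / 2 3 5 4 1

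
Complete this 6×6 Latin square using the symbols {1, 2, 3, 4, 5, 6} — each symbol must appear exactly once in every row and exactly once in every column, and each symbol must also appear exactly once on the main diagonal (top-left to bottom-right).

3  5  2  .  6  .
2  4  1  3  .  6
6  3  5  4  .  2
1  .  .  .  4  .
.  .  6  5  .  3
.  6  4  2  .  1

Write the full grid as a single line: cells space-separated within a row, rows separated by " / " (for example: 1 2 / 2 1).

3 5 2 1 6 4 / 2 4 1 3 5 6 / 6 3 5 4 1 2 / 1 2 3 6 4 5 / 4 1 6 5 2 3 / 5 6 4 2 3 1

(r1,c4) = 1
(r1,c6) = 4
(r2,c5) = 5
(r3,c5) = 1
(r4,c2) = 2
(r4,c3) = 3
(r4,c4) = 6
(r4,c6) = 5
(r5,c1) = 4
(r5,c2) = 1
(r5,c5) = 2
(r6,c1) = 5
(r6,c5) = 3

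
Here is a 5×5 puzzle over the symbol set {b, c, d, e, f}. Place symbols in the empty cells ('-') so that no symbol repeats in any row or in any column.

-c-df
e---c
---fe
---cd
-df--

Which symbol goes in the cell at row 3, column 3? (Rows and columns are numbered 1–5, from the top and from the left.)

c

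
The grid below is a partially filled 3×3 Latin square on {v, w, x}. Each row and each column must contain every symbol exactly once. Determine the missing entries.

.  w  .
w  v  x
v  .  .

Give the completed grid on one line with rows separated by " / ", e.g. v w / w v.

x w v / w v x / v x w

At row 1, column 1: row 1 has {w}; column 1 has {v,w}; that leaves x.
At row 1, column 3: row 1 has {w,x}; column 3 has {x}; that leaves v.
At row 3, column 2: row 3 has {v}; column 2 has {v,w}; that leaves x.
At row 3, column 3: row 3 has {v,x}; column 3 has {v,x}; that leaves w.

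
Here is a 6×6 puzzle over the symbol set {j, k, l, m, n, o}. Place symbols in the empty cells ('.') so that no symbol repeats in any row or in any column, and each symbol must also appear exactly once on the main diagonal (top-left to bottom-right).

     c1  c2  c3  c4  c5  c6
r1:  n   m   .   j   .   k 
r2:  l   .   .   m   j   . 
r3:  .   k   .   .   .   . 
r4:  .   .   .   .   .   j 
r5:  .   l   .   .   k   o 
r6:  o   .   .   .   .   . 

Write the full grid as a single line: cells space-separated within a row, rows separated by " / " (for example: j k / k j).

n m l j o k / l o k m j n / m k j o n l / k n o l m j / j l m n k o / o j n k l m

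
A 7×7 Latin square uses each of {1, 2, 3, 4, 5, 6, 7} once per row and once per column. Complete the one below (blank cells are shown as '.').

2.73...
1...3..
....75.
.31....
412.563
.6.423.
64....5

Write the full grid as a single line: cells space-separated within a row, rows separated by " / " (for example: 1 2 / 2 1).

2 5 7 3 6 1 4 / 1 7 6 5 3 4 2 / 3 2 4 1 7 5 6 / 5 3 1 6 4 2 7 / 4 1 2 7 5 6 3 / 7 6 5 4 2 3 1 / 6 4 3 2 1 7 5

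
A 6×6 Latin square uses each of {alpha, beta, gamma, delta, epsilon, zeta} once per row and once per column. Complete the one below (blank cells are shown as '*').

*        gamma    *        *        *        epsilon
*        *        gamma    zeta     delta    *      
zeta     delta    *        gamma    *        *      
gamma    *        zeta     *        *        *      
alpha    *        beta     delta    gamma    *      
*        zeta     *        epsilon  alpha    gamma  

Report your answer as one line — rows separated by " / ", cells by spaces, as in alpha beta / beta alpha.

delta gamma alpha beta zeta epsilon / epsilon alpha gamma zeta delta beta / zeta delta epsilon gamma beta alpha / gamma beta zeta alpha epsilon delta / alpha epsilon beta delta gamma zeta / beta zeta delta epsilon alpha gamma

At row 5, column 2: row 5 has {alpha,beta,gamma,delta}; column 2 has {gamma,delta,zeta}; that leaves epsilon.
At row 5, column 6: row 5 has {alpha,beta,gamma,delta,epsilon}; column 6 has {gamma,epsilon}; that leaves zeta.
At row 6, column 3: row 6 has {alpha,gamma,epsilon,zeta}; column 3 has {beta,gamma,zeta}; that leaves delta.
At row 1, column 3: row 1 has {gamma,epsilon}; column 3 has {beta,gamma,delta,zeta}; that leaves alpha.
At row 1, column 4: row 1 has {alpha,gamma,epsilon}; column 4 has {gamma,delta,epsilon,zeta}; that leaves beta.
At row 1, column 5: row 1 has {alpha,beta,gamma,epsilon}; column 5 has {alpha,gamma,delta}; that leaves zeta.
At row 3, column 3: row 3 has {gamma,delta,zeta}; column 3 has {alpha,beta,gamma,delta,zeta}; that leaves epsilon.
At row 3, column 5: row 3 has {gamma,delta,epsilon,zeta}; column 5 has {alpha,gamma,delta,zeta}; that leaves beta.
At row 3, column 6: row 3 has {beta,gamma,delta,epsilon,zeta}; column 6 has {gamma,epsilon,zeta}; that leaves alpha.
At row 4, column 4: row 4 has {gamma,zeta}; column 4 has {beta,gamma,delta,epsilon,zeta}; that leaves alpha.
At row 4, column 5: row 4 has {alpha,gamma,zeta}; column 5 has {alpha,beta,gamma,delta,zeta}; that leaves epsilon.
At row 6, column 1: row 6 has {alpha,gamma,delta,epsilon,zeta}; column 1 has {alpha,gamma,zeta}; that leaves beta.
At row 1, column 1: row 1 has {alpha,beta,gamma,epsilon,zeta}; column 1 has {alpha,beta,gamma,zeta}; that leaves delta.
At row 2, column 1: row 2 has {gamma,delta,zeta}; column 1 has {alpha,beta,gamma,delta,zeta}; that leaves epsilon.
At row 2, column 6: row 2 has {gamma,delta,epsilon,zeta}; column 6 has {alpha,gamma,epsilon,zeta}; that leaves beta.
At row 4, column 2: row 4 has {alpha,gamma,epsilon,zeta}; column 2 has {gamma,delta,epsilon,zeta}; that leaves beta.
At row 4, column 6: row 4 has {alpha,beta,gamma,epsilon,zeta}; column 6 has {alpha,beta,gamma,epsilon,zeta}; that leaves delta.
At row 2, column 2: row 2 has {beta,gamma,delta,epsilon,zeta}; column 2 has {beta,gamma,delta,epsilon,zeta}; that leaves alpha.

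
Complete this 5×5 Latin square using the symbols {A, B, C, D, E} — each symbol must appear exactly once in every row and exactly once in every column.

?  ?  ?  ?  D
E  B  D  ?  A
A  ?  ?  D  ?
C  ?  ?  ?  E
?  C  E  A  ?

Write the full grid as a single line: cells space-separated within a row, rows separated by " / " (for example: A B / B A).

B A C E D / E B D C A / A E B D C / C D A B E / D C E A B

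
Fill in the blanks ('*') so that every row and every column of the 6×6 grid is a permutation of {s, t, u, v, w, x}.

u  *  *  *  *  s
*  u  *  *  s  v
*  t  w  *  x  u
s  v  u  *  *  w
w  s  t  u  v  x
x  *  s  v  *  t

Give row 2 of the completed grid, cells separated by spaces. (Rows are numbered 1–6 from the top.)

At row 2, column 1: row 2 has {s,u,v}; column 1 has {s,u,w,x}; that leaves t.
At row 2, column 3: row 2 has {s,t,u,v}; column 3 has {s,t,u,w}; that leaves x.
At row 2, column 4: row 2 has {s,t,u,v,x}; column 4 has {u,v}; that leaves w.

t u x w s v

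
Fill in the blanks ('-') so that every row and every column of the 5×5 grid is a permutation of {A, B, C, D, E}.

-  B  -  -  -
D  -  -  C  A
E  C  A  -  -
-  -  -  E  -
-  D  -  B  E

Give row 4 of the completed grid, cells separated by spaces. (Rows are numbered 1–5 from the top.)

(r2,c2): row 2 has {A,C,D}; column 2 has {B,C,D}, so it must be E.
(r2,c3): row 2 has {A,C,D,E}; column 3 has {A}, so it must be B.
(r3,c4): row 3 has {A,C,E}; column 4 has {B,C,E}, so it must be D.
(r3,c5): row 3 has {A,C,D,E}; column 5 has {A,E}, so it must be B.
(r4,c2): row 4 has {E}; column 2 has {B,C,D,E}, so it must be A.
(r5,c3): row 5 has {B,D,E}; column 3 has {A,B}, so it must be C.
(r1,c4): row 1 has {B}; column 4 has {B,C,D,E}, so it must be A.
(r4,c3): row 4 has {A,E}; column 3 has {A,B,C}, so it must be D.
(r4,c5): row 4 has {A,D,E}; column 5 has {A,B,E}, so it must be C.
(r5,c1): row 5 has {B,C,D,E}; column 1 has {D,E}, so it must be A.
(r1,c1): row 1 has {A,B}; column 1 has {A,D,E}, so it must be C.
(r1,c3): row 1 has {A,B,C}; column 3 has {A,B,C,D}, so it must be E.
(r1,c5): row 1 has {A,B,C,E}; column 5 has {A,B,C,E}, so it must be D.
(r4,c1): row 4 has {A,C,D,E}; column 1 has {A,C,D,E}, so it must be B.

B A D E C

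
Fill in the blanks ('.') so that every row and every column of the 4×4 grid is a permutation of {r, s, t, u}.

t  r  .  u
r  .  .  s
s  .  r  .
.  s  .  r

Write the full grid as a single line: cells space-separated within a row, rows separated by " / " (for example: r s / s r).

t r s u / r t u s / s u r t / u s t r

(r1,c3) = s
(r3,c4) = t
(r4,c1) = u
(r4,c3) = t
(r2,c3) = u
(r3,c2) = u
(r2,c2) = t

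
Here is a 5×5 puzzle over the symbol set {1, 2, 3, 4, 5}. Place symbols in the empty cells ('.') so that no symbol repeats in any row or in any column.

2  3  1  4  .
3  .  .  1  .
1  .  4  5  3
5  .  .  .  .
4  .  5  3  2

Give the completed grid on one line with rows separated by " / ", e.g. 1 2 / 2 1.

2 3 1 4 5 / 3 5 2 1 4 / 1 2 4 5 3 / 5 4 3 2 1 / 4 1 5 3 2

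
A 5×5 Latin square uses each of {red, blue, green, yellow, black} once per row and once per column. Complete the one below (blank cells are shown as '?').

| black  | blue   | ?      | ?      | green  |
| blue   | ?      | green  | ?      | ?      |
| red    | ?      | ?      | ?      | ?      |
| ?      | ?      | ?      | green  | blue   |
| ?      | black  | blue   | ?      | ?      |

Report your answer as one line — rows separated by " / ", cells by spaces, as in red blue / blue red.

black blue red yellow green / blue yellow green black red / red green yellow blue black / yellow red black green blue / green black blue red yellow

Cell (r4,c1): row 4 has {blue,green}; column 1 has {red,blue,black} → yellow.
Cell (r4,c2): row 4 has {blue,green,yellow}; column 2 has {blue,black} → red.
Cell (r4,c3): row 4 has {red,blue,green,yellow}; column 3 has {blue,green} → black.
Cell (r5,c1): row 5 has {blue,black}; column 1 has {red,blue,yellow,black} → green.
Cell (r2,c2): row 2 has {blue,green}; column 2 has {red,blue,black} → yellow.
Cell (r3,c2): row 3 has {red}; column 2 has {red,blue,yellow,black} → green.
Cell (r3,c3): row 3 has {red,green}; column 3 has {blue,green,black} → yellow.
Cell (r3,c5): row 3 has {red,green,yellow}; column 5 has {blue,green} → black.
Cell (r1,c3): row 1 has {blue,green,black}; column 3 has {blue,green,yellow,black} → red.
Cell (r1,c4): row 1 has {red,blue,green,black}; column 4 has {green} → yellow.
Cell (r2,c5): row 2 has {blue,green,yellow}; column 5 has {blue,green,black} → red.
Cell (r3,c4): row 3 has {red,green,yellow,black}; column 4 has {green,yellow} → blue.
Cell (r5,c4): row 5 has {blue,green,black}; column 4 has {blue,green,yellow} → red.
Cell (r5,c5): row 5 has {red,blue,green,black}; column 5 has {red,blue,green,black} → yellow.
Cell (r2,c4): row 2 has {red,blue,green,yellow}; column 4 has {red,blue,green,yellow} → black.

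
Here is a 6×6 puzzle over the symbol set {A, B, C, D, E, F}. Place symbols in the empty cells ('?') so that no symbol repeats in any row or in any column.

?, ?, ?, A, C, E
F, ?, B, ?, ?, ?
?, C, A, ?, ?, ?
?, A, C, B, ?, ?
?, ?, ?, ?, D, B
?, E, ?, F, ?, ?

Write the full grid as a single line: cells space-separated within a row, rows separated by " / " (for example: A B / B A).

(r2,c2) = D
(r5,c2) = F
(r5,c3) = E
(r5,c4) = C
(r6,c3) = D
(r1,c2) = B
(r1,c3) = F
(r2,c4) = E
(r2,c5) = A
(r2,c6) = C
(r3,c4) = D
(r3,c6) = F
(r4,c6) = D
(r5,c1) = A
(r6,c5) = B
(r6,c6) = A
(r1,c1) = D
(r3,c5) = E
(r4,c1) = E
(r4,c5) = F
(r6,c1) = C
(r3,c1) = B

D B F A C E / F D B E A C / B C A D E F / E A C B F D / A F E C D B / C E D F B A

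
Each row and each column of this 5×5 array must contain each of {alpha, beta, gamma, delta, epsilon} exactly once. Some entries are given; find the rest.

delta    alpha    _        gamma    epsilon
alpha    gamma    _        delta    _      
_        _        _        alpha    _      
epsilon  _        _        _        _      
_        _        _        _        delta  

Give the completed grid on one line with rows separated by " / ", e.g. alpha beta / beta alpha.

(r1,c3): row 1 has {alpha,gamma,delta,epsilon}; column 3 is empty so far, so it must be beta.
(r2,c3): row 2 has {alpha,gamma,delta}; column 3 has {beta}, so it must be epsilon.
(r2,c5): row 2 has {alpha,gamma,delta,epsilon}; column 5 has {delta,epsilon}, so it must be beta.
(r3,c5): row 3 has {alpha}; column 5 has {beta,delta,epsilon}, so it must be gamma.
(r4,c4): row 4 has {epsilon}; column 4 has {alpha,gamma,delta}, so it must be beta.
(r4,c5): row 4 has {beta,epsilon}; column 5 has {beta,gamma,delta,epsilon}, so it must be alpha.
(r5,c4): row 5 has {delta}; column 4 has {alpha,beta,gamma,delta}, so it must be epsilon.
(r3,c1): row 3 has {alpha,gamma}; column 1 has {alpha,delta,epsilon}, so it must be beta.
(r3,c3): row 3 has {alpha,beta,gamma}; column 3 has {beta,epsilon}, so it must be delta.
(r4,c2): row 4 has {alpha,beta,epsilon}; column 2 has {alpha,gamma}, so it must be delta.
(r4,c3): row 4 has {alpha,beta,delta,epsilon}; column 3 has {beta,delta,epsilon}, so it must be gamma.
(r5,c1): row 5 has {delta,epsilon}; column 1 has {alpha,beta,delta,epsilon}, so it must be gamma.
(r5,c2): row 5 has {gamma,delta,epsilon}; column 2 has {alpha,gamma,delta}, so it must be beta.
(r5,c3): row 5 has {beta,gamma,delta,epsilon}; column 3 has {beta,gamma,delta,epsilon}, so it must be alpha.
(r3,c2): row 3 has {alpha,beta,gamma,delta}; column 2 has {alpha,beta,gamma,delta}, so it must be epsilon.

delta alpha beta gamma epsilon / alpha gamma epsilon delta beta / beta epsilon delta alpha gamma / epsilon delta gamma beta alpha / gamma beta alpha epsilon delta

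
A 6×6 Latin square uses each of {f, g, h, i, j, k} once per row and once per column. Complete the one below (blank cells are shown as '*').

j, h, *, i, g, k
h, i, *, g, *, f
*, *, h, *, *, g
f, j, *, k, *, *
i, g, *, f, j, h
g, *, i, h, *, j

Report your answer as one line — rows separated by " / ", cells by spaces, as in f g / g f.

j h f i g k / h i j g k f / k f h j i g / f j g k h i / i g k f j h / g k i h f j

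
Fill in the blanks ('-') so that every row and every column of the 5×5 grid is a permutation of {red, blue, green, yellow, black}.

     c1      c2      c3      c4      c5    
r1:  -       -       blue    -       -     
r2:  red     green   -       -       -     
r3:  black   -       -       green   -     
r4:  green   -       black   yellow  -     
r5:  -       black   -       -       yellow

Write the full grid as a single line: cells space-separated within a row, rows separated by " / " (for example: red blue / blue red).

yellow red blue black green / red green yellow blue black / black yellow red green blue / green blue black yellow red / blue black green red yellow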